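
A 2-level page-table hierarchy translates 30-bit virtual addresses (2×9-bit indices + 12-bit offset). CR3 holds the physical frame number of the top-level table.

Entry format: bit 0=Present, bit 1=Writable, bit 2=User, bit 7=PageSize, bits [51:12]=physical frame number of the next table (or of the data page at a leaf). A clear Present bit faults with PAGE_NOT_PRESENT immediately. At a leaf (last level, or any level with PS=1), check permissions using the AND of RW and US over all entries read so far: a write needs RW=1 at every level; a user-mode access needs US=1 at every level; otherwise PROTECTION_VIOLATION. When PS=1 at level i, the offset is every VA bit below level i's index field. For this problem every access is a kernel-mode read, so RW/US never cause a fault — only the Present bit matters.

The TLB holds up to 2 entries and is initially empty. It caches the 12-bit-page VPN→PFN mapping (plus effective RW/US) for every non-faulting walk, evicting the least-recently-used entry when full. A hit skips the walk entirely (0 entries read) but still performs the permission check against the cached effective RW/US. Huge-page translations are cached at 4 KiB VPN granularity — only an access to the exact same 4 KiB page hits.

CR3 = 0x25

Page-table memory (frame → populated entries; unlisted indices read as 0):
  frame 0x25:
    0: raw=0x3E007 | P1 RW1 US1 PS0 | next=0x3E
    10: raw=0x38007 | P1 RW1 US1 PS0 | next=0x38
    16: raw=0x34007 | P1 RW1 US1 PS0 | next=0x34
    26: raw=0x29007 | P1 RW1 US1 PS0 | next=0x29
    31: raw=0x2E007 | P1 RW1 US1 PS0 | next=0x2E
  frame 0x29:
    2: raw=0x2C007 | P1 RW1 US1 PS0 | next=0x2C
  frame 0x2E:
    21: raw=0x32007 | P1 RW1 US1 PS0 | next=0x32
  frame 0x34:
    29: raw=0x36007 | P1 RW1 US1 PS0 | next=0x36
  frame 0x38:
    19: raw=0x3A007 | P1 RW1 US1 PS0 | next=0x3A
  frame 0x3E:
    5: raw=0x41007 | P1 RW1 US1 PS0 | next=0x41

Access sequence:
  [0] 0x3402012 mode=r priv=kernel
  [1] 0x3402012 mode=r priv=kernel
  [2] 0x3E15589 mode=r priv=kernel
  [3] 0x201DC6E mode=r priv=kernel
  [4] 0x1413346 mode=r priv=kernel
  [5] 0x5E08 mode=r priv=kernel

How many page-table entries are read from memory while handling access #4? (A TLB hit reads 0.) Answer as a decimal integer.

Trace:
#0 VA=0x3402012 (r,kernel):
  lvl0: tbl 0x25, slot 26 ⇒ 0x29007 (P1/RW1/US1/PS0)
  lvl1: tbl 0x29, slot 2 ⇒ 0x2C007 (P1/RW1/US1/PS0)
  ✓ 0x2C012  — 2 lookups
#1 VA=0x3402012 (r,kernel):
  TLB hit vpn=0x3402 → PA=0x2C012
#2 VA=0x3E15589 (r,kernel):
  lvl0: tbl 0x25, slot 31 ⇒ 0x2E007 (P1/RW1/US1/PS0)
  lvl1: tbl 0x2E, slot 21 ⇒ 0x32007 (P1/RW1/US1/PS0)
  ✓ 0x32589  — 2 lookups
#3 VA=0x201DC6E (r,kernel):
  lvl0: tbl 0x25, slot 16 ⇒ 0x34007 (P1/RW1/US1/PS0)
  lvl1: tbl 0x34, slot 29 ⇒ 0x36007 (P1/RW1/US1/PS0)
  ✓ 0x36C6E  — 2 lookups
#4 VA=0x1413346 (r,kernel):
  lvl0: tbl 0x25, slot 10 ⇒ 0x38007 (P1/RW1/US1/PS0)
  lvl1: tbl 0x38, slot 19 ⇒ 0x3A007 (P1/RW1/US1/PS0)
  ✓ 0x3A346  — 2 lookups
#5 VA=0x5E08 (r,kernel):
  lvl0: tbl 0x25, slot 0 ⇒ 0x3E007 (P1/RW1/US1/PS0)
  lvl1: tbl 0x3E, slot 5 ⇒ 0x41007 (P1/RW1/US1/PS0)
  ✓ 0x41E08  — 2 lookups

Entries read for #4: 2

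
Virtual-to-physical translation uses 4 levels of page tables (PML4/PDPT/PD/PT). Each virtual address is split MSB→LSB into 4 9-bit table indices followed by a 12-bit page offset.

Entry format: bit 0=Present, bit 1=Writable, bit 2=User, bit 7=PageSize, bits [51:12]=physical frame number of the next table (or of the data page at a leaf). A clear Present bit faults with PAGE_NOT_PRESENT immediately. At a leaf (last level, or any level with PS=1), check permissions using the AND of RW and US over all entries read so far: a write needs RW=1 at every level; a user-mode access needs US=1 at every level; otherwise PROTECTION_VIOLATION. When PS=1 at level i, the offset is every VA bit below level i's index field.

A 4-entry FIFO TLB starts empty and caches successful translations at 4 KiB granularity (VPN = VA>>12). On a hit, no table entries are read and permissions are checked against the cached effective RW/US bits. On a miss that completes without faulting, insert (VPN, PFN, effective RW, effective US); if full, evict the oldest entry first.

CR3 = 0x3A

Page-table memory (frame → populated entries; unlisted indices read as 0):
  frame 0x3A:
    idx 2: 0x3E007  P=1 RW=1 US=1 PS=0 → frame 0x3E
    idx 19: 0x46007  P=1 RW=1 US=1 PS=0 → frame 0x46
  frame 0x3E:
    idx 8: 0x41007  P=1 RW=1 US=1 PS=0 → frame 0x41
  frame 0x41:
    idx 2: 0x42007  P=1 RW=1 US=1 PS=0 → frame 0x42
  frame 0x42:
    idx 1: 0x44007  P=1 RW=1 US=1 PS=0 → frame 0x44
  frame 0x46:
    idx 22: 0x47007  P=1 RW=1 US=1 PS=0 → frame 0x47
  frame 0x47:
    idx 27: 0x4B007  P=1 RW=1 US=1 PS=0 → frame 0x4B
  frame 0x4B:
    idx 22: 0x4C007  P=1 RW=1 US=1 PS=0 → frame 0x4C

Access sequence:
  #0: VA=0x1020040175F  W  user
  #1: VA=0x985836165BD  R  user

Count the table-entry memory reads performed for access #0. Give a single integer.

Trace:
#0 VA=0x1020040175F (w,user):
  L0: frame=0x3A idx=2 entry=0x3E007 [P=1 RW=1 US=1 PS=0]
  L1: frame=0x3E idx=8 entry=0x41007 [P=1 RW=1 US=1 PS=0]
  L2: frame=0x41 idx=2 entry=0x42007 [P=1 RW=1 US=1 PS=0]
  L3: frame=0x42 idx=1 entry=0x44007 [P=1 RW=1 US=1 PS=0]
  ✓ 0x4475F  — 4 lookups
#1 VA=0x985836165BD (r,user):
  L0: frame=0x3A idx=19 entry=0x46007 [P=1 RW=1 US=1 PS=0]
  L1: frame=0x46 idx=22 entry=0x47007 [P=1 RW=1 US=1 PS=0]
  L2: frame=0x47 idx=27 entry=0x4B007 [P=1 RW=1 US=1 PS=0]
  L3: frame=0x4B idx=22 entry=0x4C007 [P=1 RW=1 US=1 PS=0]
  ✓ 0x4C5BD  — 4 lookups

Entries read for #0: 4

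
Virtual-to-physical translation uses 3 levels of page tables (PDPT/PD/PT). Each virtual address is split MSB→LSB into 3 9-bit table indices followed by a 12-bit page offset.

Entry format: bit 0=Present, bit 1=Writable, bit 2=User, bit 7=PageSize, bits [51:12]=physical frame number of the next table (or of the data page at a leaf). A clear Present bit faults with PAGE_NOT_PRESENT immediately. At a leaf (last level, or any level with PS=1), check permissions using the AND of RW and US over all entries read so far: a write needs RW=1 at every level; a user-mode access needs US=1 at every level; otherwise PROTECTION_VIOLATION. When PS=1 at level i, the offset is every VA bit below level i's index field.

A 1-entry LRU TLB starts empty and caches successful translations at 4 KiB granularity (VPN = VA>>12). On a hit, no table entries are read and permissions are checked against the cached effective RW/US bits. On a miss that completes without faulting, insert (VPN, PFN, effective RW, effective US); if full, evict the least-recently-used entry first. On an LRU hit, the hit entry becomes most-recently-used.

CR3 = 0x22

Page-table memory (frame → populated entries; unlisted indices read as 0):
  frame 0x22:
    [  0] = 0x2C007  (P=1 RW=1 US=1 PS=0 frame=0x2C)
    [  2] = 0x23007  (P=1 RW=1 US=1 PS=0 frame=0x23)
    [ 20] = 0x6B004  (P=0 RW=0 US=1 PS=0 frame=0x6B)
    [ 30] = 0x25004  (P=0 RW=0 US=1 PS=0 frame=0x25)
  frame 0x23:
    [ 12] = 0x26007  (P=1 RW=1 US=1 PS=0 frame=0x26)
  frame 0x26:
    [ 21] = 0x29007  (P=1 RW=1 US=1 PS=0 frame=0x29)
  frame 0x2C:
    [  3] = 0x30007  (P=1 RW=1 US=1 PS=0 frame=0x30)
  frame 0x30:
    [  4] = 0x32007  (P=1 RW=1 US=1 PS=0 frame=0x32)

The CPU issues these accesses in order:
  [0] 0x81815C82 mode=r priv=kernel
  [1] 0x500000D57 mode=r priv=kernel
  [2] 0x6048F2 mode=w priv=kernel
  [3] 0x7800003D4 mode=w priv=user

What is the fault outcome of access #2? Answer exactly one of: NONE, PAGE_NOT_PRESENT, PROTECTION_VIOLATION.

Walk each access:
#0 VA=0x81815C82 (r,kernel):
  lvl0: tbl 0x22, slot 2 ⇒ 0x23007 (P1/RW1/US1/PS0)
  lvl1: tbl 0x23, slot 12 ⇒ 0x26007 (P1/RW1/US1/PS0)
  lvl2: tbl 0x26, slot 21 ⇒ 0x29007 (P1/RW1/US1/PS0)
  ✓ 0x29C82  — 3 lookups
#1 VA=0x500000D57 (r,kernel):
  lvl0: tbl 0x22, slot 20 ⇒ 0x6B004 (P0/RW0/US1/PS0)
  ✗ PAGE_NOT_PRESENT  [1 reads]
#2 VA=0x6048F2 (w,kernel):
  lvl0: tbl 0x22, slot 0 ⇒ 0x2C007 (P1/RW1/US1/PS0)
  lvl1: tbl 0x2C, slot 3 ⇒ 0x30007 (P1/RW1/US1/PS0)
  lvl2: tbl 0x30, slot 4 ⇒ 0x32007 (P1/RW1/US1/PS0)
  ✓ 0x328F2  — 3 lookups
#3 VA=0x7800003D4 (w,user):
  lvl0: tbl 0x22, slot 30 ⇒ 0x25004 (P0/RW0/US1/PS0)
  ✗ PAGE_NOT_PRESENT  [1 reads]

Access #2 fault: NONE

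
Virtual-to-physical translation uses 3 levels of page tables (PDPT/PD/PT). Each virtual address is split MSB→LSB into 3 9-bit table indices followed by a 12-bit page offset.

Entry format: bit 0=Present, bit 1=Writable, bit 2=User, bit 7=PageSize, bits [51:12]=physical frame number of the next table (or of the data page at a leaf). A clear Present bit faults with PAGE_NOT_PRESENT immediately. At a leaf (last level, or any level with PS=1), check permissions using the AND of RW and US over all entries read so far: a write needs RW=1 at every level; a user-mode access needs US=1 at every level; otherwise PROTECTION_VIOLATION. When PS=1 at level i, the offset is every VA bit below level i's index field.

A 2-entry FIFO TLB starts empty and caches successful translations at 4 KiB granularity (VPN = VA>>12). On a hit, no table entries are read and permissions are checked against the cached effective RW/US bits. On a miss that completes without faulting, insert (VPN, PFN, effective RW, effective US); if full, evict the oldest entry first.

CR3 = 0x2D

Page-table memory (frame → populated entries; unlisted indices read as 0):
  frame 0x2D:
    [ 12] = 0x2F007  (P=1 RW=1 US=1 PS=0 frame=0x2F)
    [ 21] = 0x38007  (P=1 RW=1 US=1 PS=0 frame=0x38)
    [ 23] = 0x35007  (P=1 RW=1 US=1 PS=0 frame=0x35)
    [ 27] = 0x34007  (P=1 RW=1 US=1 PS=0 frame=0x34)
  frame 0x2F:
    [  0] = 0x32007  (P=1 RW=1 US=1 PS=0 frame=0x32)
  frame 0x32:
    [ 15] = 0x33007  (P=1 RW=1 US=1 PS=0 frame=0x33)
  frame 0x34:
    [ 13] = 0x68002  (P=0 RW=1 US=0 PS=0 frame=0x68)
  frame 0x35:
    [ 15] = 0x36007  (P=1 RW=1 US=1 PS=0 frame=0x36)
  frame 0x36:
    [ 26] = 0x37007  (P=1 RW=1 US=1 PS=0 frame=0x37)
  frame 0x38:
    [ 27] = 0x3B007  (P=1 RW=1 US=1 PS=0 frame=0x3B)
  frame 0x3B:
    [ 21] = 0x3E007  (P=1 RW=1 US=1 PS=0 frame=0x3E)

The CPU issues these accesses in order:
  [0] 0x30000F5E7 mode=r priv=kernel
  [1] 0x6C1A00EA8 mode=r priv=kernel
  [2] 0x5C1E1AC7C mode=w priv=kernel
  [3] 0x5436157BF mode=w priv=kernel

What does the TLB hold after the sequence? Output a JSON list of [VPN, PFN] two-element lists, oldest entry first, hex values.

Per-access translation:
#0 VA=0x30000F5E7 (r,kernel):
  lvl0: tbl 0x2D, slot 12 ⇒ 0x2F007 (P1/RW1/US1/PS0)
  lvl1: tbl 0x2F, slot 0 ⇒ 0x32007 (P1/RW1/US1/PS0)
  lvl2: tbl 0x32, slot 15 ⇒ 0x33007 (P1/RW1/US1/PS0)
  ✓ 0x335E7  — 3 lookups
#1 VA=0x6C1A00EA8 (r,kernel):
  lvl0: tbl 0x2D, slot 27 ⇒ 0x34007 (P1/RW1/US1/PS0)
  lvl1: tbl 0x34, slot 13 ⇒ 0x68002 (P0/RW1/US0/PS0)
  ✗ PAGE_NOT_PRESENT  [2 reads]
#2 VA=0x5C1E1AC7C (w,kernel):
  lvl0: tbl 0x2D, slot 23 ⇒ 0x35007 (P1/RW1/US1/PS0)
  lvl1: tbl 0x35, slot 15 ⇒ 0x36007 (P1/RW1/US1/PS0)
  lvl2: tbl 0x36, slot 26 ⇒ 0x37007 (P1/RW1/US1/PS0)
  ✓ 0x37C7C  — 3 lookups
#3 VA=0x5436157BF (w,kernel):
  lvl0: tbl 0x2D, slot 21 ⇒ 0x38007 (P1/RW1/US1/PS0)
  lvl1: tbl 0x38, slot 27 ⇒ 0x3B007 (P1/RW1/US1/PS0)
  lvl2: tbl 0x3B, slot 21 ⇒ 0x3E007 (P1/RW1/US1/PS0)
  ✓ 0x3E7BF  — 3 lookups

TLB: [["0x5C1E1A", "0x37"], ["0x543615", "0x3E"]]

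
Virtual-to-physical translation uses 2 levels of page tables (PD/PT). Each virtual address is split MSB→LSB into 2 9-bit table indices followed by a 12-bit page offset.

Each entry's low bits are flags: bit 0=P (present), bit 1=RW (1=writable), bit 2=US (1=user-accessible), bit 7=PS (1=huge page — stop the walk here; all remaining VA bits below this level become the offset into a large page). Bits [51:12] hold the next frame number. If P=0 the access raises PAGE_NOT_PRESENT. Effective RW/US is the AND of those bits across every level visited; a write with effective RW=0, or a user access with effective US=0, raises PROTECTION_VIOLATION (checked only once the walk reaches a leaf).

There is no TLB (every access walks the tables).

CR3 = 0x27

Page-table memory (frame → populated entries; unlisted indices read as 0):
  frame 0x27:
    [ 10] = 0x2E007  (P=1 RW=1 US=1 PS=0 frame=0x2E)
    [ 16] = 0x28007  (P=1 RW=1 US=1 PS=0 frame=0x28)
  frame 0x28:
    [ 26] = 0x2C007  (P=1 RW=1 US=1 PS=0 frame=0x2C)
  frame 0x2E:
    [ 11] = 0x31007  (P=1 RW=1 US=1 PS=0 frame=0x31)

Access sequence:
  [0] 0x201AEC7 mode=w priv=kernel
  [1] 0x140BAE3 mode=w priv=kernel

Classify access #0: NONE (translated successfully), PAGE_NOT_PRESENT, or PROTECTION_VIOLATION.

Per-access translation:
#0 VA=0x201AEC7 (w,kernel):
  [0] read 0x27 idx=16: raw=0x28007 flags P=1 W=1 U=1 S=0
  [1] read 0x28 idx=26: raw=0x2C007 flags P=1 W=1 U=1 S=0
  ✓ 0x2CEC7  — 2 lookups
#1 VA=0x140BAE3 (w,kernel):
  [0] read 0x27 idx=10: raw=0x2E007 flags P=1 W=1 U=1 S=0
  [1] read 0x2E idx=11: raw=0x31007 flags P=1 W=1 U=1 S=0
  ✓ 0x31AE3  — 2 lookups

Access #0 fault: NONE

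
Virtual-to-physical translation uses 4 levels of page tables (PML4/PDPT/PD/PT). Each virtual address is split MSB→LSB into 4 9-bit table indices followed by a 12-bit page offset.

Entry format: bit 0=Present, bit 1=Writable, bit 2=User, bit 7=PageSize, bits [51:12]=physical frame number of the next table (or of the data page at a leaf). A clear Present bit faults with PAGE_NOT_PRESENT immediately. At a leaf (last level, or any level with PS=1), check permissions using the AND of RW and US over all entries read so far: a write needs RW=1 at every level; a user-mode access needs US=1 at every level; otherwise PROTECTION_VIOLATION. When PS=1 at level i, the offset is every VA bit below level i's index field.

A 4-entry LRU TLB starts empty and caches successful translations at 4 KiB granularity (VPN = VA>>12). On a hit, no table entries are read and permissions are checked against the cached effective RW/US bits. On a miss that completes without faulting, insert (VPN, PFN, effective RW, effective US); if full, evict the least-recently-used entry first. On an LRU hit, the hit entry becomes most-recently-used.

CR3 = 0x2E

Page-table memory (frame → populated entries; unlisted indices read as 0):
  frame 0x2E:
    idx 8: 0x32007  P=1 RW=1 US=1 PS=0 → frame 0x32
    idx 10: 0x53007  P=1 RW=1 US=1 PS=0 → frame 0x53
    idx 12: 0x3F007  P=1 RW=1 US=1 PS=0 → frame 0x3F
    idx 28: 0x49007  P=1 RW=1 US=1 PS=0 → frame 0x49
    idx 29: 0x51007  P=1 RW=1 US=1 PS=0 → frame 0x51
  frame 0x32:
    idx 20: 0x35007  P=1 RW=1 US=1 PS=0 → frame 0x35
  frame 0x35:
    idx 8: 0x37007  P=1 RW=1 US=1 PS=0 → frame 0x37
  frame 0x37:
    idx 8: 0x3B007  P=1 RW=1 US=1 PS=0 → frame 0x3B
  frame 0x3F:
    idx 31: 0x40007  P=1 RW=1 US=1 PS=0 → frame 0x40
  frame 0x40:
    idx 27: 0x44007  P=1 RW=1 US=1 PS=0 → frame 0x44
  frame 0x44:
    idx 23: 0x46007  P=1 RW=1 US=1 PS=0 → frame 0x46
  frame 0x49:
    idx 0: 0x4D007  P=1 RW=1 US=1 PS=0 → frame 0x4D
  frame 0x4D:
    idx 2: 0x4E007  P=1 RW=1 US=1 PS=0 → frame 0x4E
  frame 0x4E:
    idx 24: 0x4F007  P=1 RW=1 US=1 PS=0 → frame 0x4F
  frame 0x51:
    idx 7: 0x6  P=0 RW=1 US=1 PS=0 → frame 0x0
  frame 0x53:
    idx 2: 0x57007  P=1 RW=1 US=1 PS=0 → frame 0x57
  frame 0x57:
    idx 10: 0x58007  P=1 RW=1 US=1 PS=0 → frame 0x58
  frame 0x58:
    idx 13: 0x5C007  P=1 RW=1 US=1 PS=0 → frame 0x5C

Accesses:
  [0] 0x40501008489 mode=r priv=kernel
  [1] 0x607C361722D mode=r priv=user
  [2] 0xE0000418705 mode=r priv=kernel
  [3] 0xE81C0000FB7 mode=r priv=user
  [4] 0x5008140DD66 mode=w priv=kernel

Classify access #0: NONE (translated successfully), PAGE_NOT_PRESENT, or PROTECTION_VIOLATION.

Walk each access:
#0 VA=0x40501008489 (r,kernel):
  L0 @0x2E[8] → 0x32007  P=1,RW=1,US=1,PS=0
  L1 @0x32[20] → 0x35007  P=1,RW=1,US=1,PS=0
  L2 @0x35[8] → 0x37007  P=1,RW=1,US=1,PS=0
  L3 @0x37[8] → 0x3B007  P=1,RW=1,US=1,PS=0
  → PA=0x3B489  (4 entries read)
#1 VA=0x607C361722D (r,user):
  L0 @0x2E[12] → 0x3F007  P=1,RW=1,US=1,PS=0
  L1 @0x3F[31] → 0x40007  P=1,RW=1,US=1,PS=0
  L2 @0x40[27] → 0x44007  P=1,RW=1,US=1,PS=0
  L3 @0x44[23] → 0x46007  P=1,RW=1,US=1,PS=0
  → PA=0x4622D  (4 entries read)
#2 VA=0xE0000418705 (r,kernel):
  L0 @0x2E[28] → 0x49007  P=1,RW=1,US=1,PS=0
  L1 @0x49[0] → 0x4D007  P=1,RW=1,US=1,PS=0
  L2 @0x4D[2] → 0x4E007  P=1,RW=1,US=1,PS=0
  L3 @0x4E[24] → 0x4F007  P=1,RW=1,US=1,PS=0
  → PA=0x4F705  (4 entries read)
#3 VA=0xE81C0000FB7 (r,user):
  L0 @0x2E[29] → 0x51007  P=1,RW=1,US=1,PS=0
  L1 @0x51[7] → 0x6  P=0,RW=1,US=1,PS=0
  ⇒ fault: PAGE_NOT_PRESENT  — 2 lookups
#4 VA=0x5008140DD66 (w,kernel):
  L0 @0x2E[10] → 0x53007  P=1,RW=1,US=1,PS=0
  L1 @0x53[2] → 0x57007  P=1,RW=1,US=1,PS=0
  L2 @0x57[10] → 0x58007  P=1,RW=1,US=1,PS=0
  L3 @0x58[13] → 0x5C007  P=1,RW=1,US=1,PS=0
  → PA=0x5CD66  (4 entries read)

Access #0 fault: NONE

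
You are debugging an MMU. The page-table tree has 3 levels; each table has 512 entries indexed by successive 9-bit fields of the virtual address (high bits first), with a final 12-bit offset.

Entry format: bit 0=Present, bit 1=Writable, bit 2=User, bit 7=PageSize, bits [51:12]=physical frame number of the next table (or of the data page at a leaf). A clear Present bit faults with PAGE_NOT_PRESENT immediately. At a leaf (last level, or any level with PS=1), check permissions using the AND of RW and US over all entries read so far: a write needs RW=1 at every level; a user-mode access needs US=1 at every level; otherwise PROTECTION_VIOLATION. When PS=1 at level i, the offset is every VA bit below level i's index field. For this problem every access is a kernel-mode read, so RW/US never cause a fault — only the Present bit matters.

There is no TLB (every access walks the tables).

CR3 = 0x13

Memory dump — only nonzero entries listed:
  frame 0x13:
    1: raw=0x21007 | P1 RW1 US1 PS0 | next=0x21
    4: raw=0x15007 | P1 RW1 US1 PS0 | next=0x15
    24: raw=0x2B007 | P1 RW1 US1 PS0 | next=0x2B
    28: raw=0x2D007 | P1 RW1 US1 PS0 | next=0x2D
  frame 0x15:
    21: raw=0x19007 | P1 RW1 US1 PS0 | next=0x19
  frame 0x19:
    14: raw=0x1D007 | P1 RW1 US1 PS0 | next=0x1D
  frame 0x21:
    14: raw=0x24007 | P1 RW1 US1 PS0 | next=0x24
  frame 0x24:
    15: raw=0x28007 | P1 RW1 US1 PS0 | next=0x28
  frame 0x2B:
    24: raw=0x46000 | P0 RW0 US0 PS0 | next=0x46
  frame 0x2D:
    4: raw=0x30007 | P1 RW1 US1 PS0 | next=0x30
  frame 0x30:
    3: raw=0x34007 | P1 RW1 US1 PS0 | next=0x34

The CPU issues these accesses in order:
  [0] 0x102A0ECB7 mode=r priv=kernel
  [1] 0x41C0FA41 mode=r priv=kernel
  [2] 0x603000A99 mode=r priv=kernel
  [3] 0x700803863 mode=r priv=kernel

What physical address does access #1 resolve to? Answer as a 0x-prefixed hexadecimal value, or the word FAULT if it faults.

Per-access translation:
#0 VA=0x102A0ECB7 (r,kernel):
  L0 @0x13[4] → 0x15007  P=1,RW=1,US=1,PS=0
  L1 @0x15[21] → 0x19007  P=1,RW=1,US=1,PS=0
  L2 @0x19[14] → 0x1D007  P=1,RW=1,US=1,PS=0
  ⇒ phys 0x1DCB7  [3 reads]
#1 VA=0x41C0FA41 (r,kernel):
  L0 @0x13[1] → 0x21007  P=1,RW=1,US=1,PS=0
  L1 @0x21[14] → 0x24007  P=1,RW=1,US=1,PS=0
  L2 @0x24[15] → 0x28007  P=1,RW=1,US=1,PS=0
  ⇒ phys 0x28A41  [3 reads]
#2 VA=0x603000A99 (r,kernel):
  L0 @0x13[24] → 0x2B007  P=1,RW=1,US=1,PS=0
  L1 @0x2B[24] → 0x46000  P=0,RW=0,US=0,PS=0
  ✗ PAGE_NOT_PRESENT  [2 reads]
#3 VA=0x700803863 (r,kernel):
  L0 @0x13[28] → 0x2D007  P=1,RW=1,US=1,PS=0
  L1 @0x2D[4] → 0x30007  P=1,RW=1,US=1,PS=0
  L2 @0x30[3] → 0x34007  P=1,RW=1,US=1,PS=0
  ⇒ phys 0x34863  [3 reads]

Access #1 PA: 0x28A41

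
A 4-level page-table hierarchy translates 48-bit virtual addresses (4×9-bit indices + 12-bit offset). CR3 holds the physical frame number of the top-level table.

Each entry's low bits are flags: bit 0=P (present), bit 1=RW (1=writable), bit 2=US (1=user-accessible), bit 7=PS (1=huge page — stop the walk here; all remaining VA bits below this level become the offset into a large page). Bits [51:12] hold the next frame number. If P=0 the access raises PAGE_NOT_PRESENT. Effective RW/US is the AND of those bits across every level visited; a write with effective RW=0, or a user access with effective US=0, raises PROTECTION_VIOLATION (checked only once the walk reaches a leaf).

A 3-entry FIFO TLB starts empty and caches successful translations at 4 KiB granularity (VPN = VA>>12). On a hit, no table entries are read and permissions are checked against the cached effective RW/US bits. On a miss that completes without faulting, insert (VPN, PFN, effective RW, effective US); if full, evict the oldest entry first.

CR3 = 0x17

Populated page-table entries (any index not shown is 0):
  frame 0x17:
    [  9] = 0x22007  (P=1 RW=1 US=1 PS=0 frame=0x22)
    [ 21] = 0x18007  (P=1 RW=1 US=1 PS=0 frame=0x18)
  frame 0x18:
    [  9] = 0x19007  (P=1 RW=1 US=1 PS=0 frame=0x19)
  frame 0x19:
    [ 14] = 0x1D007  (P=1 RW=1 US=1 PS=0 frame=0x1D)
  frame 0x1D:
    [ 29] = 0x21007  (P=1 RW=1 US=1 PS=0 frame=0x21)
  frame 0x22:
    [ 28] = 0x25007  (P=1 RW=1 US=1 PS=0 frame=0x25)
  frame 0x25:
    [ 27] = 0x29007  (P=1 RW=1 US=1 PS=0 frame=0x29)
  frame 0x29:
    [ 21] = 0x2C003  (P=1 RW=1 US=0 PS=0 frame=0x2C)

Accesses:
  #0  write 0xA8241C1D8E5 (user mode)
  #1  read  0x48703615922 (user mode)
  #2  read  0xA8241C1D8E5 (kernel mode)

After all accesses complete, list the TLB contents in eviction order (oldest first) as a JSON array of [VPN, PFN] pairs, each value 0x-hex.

Per-access translation:
#0 VA=0xA8241C1D8E5 (w,user):
  L0 @0x17[21] → 0x18007  P=1,RW=1,US=1,PS=0
  L1 @0x18[9] → 0x19007  P=1,RW=1,US=1,PS=0
  L2 @0x19[14] → 0x1D007  P=1,RW=1,US=1,PS=0
  L3 @0x1D[29] → 0x21007  P=1,RW=1,US=1,PS=0
  ⇒ phys 0x218E5  [4 reads]
#1 VA=0x48703615922 (r,user):
  L0 @0x17[9] → 0x22007  P=1,RW=1,US=1,PS=0
  L1 @0x22[28] → 0x25007  P=1,RW=1,US=1,PS=0
  L2 @0x25[27] → 0x29007  P=1,RW=1,US=1,PS=0
  L3 @0x29[21] → 0x2C003  P=1,RW=1,US=0,PS=0
  ✗ PROTECTION_VIOLATION  [4 reads]
#2 VA=0xA8241C1D8E5 (r,kernel):
  TLB hit vpn=0xA8241C1D → PA=0x218E5

TLB: [["0xA8241C1D", "0x21"]]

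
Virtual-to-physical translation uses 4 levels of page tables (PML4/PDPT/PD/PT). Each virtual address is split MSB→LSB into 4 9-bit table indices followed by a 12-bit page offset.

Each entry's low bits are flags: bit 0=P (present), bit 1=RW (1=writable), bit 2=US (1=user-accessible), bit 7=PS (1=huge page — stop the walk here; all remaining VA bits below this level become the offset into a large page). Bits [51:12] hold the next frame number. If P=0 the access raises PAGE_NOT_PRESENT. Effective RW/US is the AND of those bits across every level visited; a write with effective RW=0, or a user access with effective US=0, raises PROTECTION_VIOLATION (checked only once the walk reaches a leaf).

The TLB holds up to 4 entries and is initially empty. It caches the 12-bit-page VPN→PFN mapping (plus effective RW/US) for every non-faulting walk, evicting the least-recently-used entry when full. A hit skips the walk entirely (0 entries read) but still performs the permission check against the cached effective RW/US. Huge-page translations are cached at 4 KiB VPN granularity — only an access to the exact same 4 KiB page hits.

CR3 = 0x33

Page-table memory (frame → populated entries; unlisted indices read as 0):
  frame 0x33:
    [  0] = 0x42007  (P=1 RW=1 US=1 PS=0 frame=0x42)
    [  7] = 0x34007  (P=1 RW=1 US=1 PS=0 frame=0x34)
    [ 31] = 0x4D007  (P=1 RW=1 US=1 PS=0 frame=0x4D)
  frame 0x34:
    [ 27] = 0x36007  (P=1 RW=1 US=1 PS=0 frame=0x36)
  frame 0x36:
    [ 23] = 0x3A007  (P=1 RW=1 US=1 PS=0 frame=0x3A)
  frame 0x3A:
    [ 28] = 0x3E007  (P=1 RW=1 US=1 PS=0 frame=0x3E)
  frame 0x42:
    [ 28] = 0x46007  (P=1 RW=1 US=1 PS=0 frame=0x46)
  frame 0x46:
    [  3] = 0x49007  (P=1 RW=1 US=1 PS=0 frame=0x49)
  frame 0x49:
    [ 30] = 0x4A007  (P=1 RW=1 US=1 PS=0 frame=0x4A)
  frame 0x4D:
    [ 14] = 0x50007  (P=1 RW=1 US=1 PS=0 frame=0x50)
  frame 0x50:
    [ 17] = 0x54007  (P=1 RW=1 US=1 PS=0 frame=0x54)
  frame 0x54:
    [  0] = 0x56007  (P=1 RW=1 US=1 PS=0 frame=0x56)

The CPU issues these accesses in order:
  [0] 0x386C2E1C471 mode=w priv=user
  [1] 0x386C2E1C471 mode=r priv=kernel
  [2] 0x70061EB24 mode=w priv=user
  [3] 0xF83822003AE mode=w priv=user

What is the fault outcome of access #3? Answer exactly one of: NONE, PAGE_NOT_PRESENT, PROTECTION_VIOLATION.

Per-access translation:
#0 VA=0x386C2E1C471 (w,user):
  L0 @0x33[7] → 0x34007  P=1,RW=1,US=1,PS=0
  L1 @0x34[27] → 0x36007  P=1,RW=1,US=1,PS=0
  L2 @0x36[23] → 0x3A007  P=1,RW=1,US=1,PS=0
  L3 @0x3A[28] → 0x3E007  P=1,RW=1,US=1,PS=0
  → PA=0x3E471  (4 entries read)
#1 VA=0x386C2E1C471 (r,kernel):
  TLB hit vpn=0x386C2E1C → PA=0x3E471
#2 VA=0x70061EB24 (w,user):
  L0 @0x33[0] → 0x42007  P=1,RW=1,US=1,PS=0
  L1 @0x42[28] → 0x46007  P=1,RW=1,US=1,PS=0
  L2 @0x46[3] → 0x49007  P=1,RW=1,US=1,PS=0
  L3 @0x49[30] → 0x4A007  P=1,RW=1,US=1,PS=0
  → PA=0x4AB24  (4 entries read)
#3 VA=0xF83822003AE (w,user):
  L0 @0x33[31] → 0x4D007  P=1,RW=1,US=1,PS=0
  L1 @0x4D[14] → 0x50007  P=1,RW=1,US=1,PS=0
  L2 @0x50[17] → 0x54007  P=1,RW=1,US=1,PS=0
  L3 @0x54[0] → 0x56007  P=1,RW=1,US=1,PS=0
  → PA=0x563AE  (4 entries read)

Access #3 fault: NONE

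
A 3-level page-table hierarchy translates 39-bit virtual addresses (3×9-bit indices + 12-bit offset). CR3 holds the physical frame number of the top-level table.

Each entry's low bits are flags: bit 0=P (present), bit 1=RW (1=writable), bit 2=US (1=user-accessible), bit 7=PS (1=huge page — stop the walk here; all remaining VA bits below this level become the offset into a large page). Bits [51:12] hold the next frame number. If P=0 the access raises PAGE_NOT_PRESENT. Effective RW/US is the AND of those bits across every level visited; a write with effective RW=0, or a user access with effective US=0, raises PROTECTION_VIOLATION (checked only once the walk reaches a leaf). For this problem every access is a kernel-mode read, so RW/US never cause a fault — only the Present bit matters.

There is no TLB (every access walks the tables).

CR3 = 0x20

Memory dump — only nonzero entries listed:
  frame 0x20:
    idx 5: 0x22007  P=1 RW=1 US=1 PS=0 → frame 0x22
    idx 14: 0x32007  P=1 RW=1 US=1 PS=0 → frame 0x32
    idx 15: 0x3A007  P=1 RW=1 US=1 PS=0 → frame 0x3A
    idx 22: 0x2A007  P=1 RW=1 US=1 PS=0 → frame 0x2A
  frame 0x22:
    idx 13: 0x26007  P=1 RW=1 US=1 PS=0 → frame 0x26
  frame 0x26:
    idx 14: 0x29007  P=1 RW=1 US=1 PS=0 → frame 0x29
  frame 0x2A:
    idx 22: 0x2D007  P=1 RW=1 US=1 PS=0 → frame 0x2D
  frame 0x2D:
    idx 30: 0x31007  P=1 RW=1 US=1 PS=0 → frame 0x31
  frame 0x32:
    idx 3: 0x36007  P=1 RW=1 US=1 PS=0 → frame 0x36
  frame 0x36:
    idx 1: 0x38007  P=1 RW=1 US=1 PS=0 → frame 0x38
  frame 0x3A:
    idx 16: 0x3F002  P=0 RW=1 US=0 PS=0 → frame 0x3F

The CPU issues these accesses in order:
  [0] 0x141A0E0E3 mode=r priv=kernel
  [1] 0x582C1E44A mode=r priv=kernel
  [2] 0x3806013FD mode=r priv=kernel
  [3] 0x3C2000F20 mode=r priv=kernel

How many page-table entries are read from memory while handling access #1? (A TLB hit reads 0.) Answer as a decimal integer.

Walk each access:
#0 VA=0x141A0E0E3 (r,kernel):
  [0] read 0x20 idx=5: raw=0x22007 flags P=1 W=1 U=1 S=0
  [1] read 0x22 idx=13: raw=0x26007 flags P=1 W=1 U=1 S=0
  [2] read 0x26 idx=14: raw=0x29007 flags P=1 W=1 U=1 S=0
  → PA=0x290E3  (3 entries read)
#1 VA=0x582C1E44A (r,kernel):
  [0] read 0x20 idx=22: raw=0x2A007 flags P=1 W=1 U=1 S=0
  [1] read 0x2A idx=22: raw=0x2D007 flags P=1 W=1 U=1 S=0
  [2] read 0x2D idx=30: raw=0x31007 flags P=1 W=1 U=1 S=0
  → PA=0x3144A  (3 entries read)
#2 VA=0x3806013FD (r,kernel):
  [0] read 0x20 idx=14: raw=0x32007 flags P=1 W=1 U=1 S=0
  [1] read 0x32 idx=3: raw=0x36007 flags P=1 W=1 U=1 S=0
  [2] read 0x36 idx=1: raw=0x38007 flags P=1 W=1 U=1 S=0
  → PA=0x383FD  (3 entries read)
#3 VA=0x3C2000F20 (r,kernel):
  [0] read 0x20 idx=15: raw=0x3A007 flags P=1 W=1 U=1 S=0
  [1] read 0x3A idx=16: raw=0x3F002 flags P=0 W=1 U=0 S=0
  ⇒ fault: PAGE_NOT_PRESENT  — 2 lookups

Entries read for #1: 3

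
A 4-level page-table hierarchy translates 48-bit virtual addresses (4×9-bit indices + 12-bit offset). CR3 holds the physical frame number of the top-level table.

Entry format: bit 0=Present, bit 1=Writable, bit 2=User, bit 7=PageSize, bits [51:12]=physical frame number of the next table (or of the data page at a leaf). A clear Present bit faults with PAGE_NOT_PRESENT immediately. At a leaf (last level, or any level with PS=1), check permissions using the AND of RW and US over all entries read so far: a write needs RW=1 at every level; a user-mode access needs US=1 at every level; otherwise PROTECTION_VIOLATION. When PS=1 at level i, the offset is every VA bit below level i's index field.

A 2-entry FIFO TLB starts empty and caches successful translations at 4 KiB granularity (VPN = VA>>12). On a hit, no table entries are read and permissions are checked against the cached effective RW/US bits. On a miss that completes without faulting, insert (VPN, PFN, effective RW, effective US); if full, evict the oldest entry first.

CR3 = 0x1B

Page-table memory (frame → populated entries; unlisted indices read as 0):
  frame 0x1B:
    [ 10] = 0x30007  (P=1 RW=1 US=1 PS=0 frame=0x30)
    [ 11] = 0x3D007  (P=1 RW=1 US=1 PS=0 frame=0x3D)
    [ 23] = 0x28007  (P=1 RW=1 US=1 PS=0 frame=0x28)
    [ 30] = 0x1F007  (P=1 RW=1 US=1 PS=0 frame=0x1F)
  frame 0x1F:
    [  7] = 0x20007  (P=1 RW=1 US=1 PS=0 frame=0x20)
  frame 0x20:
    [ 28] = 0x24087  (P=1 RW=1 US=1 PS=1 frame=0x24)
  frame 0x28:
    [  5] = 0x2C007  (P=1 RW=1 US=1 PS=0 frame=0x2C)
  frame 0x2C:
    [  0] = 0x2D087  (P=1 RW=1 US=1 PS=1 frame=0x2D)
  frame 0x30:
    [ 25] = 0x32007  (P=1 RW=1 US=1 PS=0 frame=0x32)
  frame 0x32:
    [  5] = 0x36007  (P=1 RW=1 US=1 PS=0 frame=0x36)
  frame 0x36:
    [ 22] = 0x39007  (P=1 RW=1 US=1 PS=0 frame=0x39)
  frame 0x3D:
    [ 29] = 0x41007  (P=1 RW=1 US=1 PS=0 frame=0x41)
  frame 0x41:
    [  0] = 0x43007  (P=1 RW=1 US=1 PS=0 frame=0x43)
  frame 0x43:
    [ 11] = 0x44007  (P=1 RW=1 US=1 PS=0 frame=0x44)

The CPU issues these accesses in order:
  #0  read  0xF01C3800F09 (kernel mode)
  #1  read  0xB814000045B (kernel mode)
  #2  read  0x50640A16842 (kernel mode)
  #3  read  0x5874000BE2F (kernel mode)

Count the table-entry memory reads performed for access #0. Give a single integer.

Trace:
#0 VA=0xF01C3800F09 (r,kernel):
  L0 @0x1B[30] → 0x1F007  P=1,RW=1,US=1,PS=0
  L1 @0x1F[7] → 0x20007  P=1,RW=1,US=1,PS=0
  L2 @0x20[28] → 0x24087  P=1,RW=1,US=1,PS=1
  ✓ 0x24F09 (huge @L2)  — 3 lookups
#1 VA=0xB814000045B (r,kernel):
  L0 @0x1B[23] → 0x28007  P=1,RW=1,US=1,PS=0
  L1 @0x28[5] → 0x2C007  P=1,RW=1,US=1,PS=0
  L2 @0x2C[0] → 0x2D087  P=1,RW=1,US=1,PS=1
  ✓ 0x2D45B (huge @L2)  — 3 lookups
#2 VA=0x50640A16842 (r,kernel):
  L0 @0x1B[10] → 0x30007  P=1,RW=1,US=1,PS=0
  L1 @0x30[25] → 0x32007  P=1,RW=1,US=1,PS=0
  L2 @0x32[5] → 0x36007  P=1,RW=1,US=1,PS=0
  L3 @0x36[22] → 0x39007  P=1,RW=1,US=1,PS=0
  ✓ 0x39842  — 4 lookups
#3 VA=0x5874000BE2F (r,kernel):
  L0 @0x1B[11] → 0x3D007  P=1,RW=1,US=1,PS=0
  L1 @0x3D[29] → 0x41007  P=1,RW=1,US=1,PS=0
  L2 @0x41[0] → 0x43007  P=1,RW=1,US=1,PS=0
  L3 @0x43[11] → 0x44007  P=1,RW=1,US=1,PS=0
  ✓ 0x44E2F  — 4 lookups

Entries read for #0: 3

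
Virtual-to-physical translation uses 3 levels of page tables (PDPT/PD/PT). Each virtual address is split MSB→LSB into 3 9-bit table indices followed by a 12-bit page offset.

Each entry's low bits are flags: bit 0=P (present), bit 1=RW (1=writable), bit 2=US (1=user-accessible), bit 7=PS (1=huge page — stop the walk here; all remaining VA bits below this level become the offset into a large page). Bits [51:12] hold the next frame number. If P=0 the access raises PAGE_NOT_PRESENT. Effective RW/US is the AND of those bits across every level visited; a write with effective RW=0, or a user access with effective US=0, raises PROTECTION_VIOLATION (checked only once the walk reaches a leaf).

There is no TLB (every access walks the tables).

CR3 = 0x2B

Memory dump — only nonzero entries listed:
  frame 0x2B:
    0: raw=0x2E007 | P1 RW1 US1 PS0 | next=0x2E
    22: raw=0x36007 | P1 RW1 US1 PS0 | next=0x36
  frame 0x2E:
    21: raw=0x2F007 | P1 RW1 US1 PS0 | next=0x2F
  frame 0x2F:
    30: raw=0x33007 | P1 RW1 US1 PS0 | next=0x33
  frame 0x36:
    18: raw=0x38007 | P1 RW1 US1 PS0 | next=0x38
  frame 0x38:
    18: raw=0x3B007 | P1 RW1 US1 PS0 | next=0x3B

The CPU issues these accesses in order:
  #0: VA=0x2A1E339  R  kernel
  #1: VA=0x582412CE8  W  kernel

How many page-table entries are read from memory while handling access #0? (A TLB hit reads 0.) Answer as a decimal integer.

Walk each access:
#0 VA=0x2A1E339 (r,kernel):
  [0] read 0x2B idx=0: raw=0x2E007 flags P=1 W=1 U=1 S=0
  [1] read 0x2E idx=21: raw=0x2F007 flags P=1 W=1 U=1 S=0
  [2] read 0x2F idx=30: raw=0x33007 flags P=1 W=1 U=1 S=0
  ⇒ phys 0x33339  [3 reads]
#1 VA=0x582412CE8 (w,kernel):
  [0] read 0x2B idx=22: raw=0x36007 flags P=1 W=1 U=1 S=0
  [1] read 0x36 idx=18: raw=0x38007 flags P=1 W=1 U=1 S=0
  [2] read 0x38 idx=18: raw=0x3B007 flags P=1 W=1 U=1 S=0
  ⇒ phys 0x3BCE8  [3 reads]

Entries read for #0: 3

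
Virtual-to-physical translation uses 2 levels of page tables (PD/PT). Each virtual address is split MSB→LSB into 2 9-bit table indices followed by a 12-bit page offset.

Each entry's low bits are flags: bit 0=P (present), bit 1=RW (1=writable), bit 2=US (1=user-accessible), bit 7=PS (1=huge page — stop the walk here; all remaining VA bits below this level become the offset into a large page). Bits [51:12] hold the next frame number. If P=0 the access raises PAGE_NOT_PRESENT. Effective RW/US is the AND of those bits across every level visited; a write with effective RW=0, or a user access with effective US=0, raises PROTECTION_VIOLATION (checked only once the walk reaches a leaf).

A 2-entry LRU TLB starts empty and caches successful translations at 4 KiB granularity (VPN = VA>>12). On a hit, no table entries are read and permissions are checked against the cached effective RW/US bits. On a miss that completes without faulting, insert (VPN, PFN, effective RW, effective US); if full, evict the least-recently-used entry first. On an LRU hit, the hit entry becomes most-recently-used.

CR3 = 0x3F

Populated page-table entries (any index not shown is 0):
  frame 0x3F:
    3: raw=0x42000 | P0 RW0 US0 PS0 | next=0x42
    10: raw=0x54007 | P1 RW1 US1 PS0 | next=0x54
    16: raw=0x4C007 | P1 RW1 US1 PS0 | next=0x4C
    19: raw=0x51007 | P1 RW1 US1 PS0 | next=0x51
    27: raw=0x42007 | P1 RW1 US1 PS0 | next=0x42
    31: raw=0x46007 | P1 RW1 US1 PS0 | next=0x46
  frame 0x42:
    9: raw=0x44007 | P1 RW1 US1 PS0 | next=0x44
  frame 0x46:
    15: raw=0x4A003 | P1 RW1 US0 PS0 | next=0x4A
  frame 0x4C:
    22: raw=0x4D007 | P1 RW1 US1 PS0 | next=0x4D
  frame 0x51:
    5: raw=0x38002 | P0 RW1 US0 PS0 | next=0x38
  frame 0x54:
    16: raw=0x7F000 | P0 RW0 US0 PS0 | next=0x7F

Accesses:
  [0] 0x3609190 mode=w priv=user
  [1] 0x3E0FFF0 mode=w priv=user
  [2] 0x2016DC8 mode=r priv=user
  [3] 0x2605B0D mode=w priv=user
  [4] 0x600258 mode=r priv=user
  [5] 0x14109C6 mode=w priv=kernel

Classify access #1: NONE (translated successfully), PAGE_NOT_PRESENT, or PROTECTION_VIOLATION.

Walk each access:
#0 VA=0x3609190 (w,user):
  lvl0: tbl 0x3F, slot 27 ⇒ 0x42007 (P1/RW1/US1/PS0)
  lvl1: tbl 0x42, slot 9 ⇒ 0x44007 (P1/RW1/US1/PS0)
  → PA=0x44190  (2 entries read)
#1 VA=0x3E0FFF0 (w,user):
  lvl0: tbl 0x3F, slot 31 ⇒ 0x46007 (P1/RW1/US1/PS0)
  lvl1: tbl 0x46, slot 15 ⇒ 0x4A003 (P1/RW1/US0/PS0)
  → PROTECTION_VIOLATION  (2 entries read)
#2 VA=0x2016DC8 (r,user):
  lvl0: tbl 0x3F, slot 16 ⇒ 0x4C007 (P1/RW1/US1/PS0)
  lvl1: tbl 0x4C, slot 22 ⇒ 0x4D007 (P1/RW1/US1/PS0)
  → PA=0x4DDC8  (2 entries read)
#3 VA=0x2605B0D (w,user):
  lvl0: tbl 0x3F, slot 19 ⇒ 0x51007 (P1/RW1/US1/PS0)
  lvl1: tbl 0x51, slot 5 ⇒ 0x38002 (P0/RW1/US0/PS0)
  → PAGE_NOT_PRESENT  (2 entries read)
#4 VA=0x600258 (r,user):
  lvl0: tbl 0x3F, slot 3 ⇒ 0x42000 (P0/RW0/US0/PS0)
  → PAGE_NOT_PRESENT  (1 entries read)
#5 VA=0x14109C6 (w,kernel):
  lvl0: tbl 0x3F, slot 10 ⇒ 0x54007 (P1/RW1/US1/PS0)
  lvl1: tbl 0x54, slot 16 ⇒ 0x7F000 (P0/RW0/US0/PS0)
  → PAGE_NOT_PRESENT  (2 entries read)

Access #1 fault: PROTECTION_VIOLATION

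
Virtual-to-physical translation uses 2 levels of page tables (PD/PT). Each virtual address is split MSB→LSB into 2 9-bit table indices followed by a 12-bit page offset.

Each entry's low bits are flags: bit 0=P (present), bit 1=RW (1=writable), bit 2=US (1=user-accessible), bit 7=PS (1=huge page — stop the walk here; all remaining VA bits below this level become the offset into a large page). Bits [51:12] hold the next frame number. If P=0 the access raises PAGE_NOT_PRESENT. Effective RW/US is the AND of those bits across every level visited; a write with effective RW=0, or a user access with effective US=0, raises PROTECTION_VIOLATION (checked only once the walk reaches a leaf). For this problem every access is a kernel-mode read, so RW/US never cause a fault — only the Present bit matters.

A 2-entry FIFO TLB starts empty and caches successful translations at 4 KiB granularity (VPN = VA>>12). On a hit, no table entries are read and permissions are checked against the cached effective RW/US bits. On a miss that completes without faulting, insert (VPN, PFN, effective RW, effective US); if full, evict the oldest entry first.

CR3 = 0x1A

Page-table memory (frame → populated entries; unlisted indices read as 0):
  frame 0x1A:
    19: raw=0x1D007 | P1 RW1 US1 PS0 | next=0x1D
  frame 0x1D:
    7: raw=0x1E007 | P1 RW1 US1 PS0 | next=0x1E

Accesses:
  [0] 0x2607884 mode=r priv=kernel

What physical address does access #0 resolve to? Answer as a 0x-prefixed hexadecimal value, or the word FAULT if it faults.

Trace:
#0 VA=0x2607884 (r,kernel):
  lvl0: tbl 0x1A, slot 19 ⇒ 0x1D007 (P1/RW1/US1/PS0)
  lvl1: tbl 0x1D, slot 7 ⇒ 0x1E007 (P1/RW1/US1/PS0)
  ⇒ phys 0x1E884  [2 reads]

Access #0 PA: 0x1E884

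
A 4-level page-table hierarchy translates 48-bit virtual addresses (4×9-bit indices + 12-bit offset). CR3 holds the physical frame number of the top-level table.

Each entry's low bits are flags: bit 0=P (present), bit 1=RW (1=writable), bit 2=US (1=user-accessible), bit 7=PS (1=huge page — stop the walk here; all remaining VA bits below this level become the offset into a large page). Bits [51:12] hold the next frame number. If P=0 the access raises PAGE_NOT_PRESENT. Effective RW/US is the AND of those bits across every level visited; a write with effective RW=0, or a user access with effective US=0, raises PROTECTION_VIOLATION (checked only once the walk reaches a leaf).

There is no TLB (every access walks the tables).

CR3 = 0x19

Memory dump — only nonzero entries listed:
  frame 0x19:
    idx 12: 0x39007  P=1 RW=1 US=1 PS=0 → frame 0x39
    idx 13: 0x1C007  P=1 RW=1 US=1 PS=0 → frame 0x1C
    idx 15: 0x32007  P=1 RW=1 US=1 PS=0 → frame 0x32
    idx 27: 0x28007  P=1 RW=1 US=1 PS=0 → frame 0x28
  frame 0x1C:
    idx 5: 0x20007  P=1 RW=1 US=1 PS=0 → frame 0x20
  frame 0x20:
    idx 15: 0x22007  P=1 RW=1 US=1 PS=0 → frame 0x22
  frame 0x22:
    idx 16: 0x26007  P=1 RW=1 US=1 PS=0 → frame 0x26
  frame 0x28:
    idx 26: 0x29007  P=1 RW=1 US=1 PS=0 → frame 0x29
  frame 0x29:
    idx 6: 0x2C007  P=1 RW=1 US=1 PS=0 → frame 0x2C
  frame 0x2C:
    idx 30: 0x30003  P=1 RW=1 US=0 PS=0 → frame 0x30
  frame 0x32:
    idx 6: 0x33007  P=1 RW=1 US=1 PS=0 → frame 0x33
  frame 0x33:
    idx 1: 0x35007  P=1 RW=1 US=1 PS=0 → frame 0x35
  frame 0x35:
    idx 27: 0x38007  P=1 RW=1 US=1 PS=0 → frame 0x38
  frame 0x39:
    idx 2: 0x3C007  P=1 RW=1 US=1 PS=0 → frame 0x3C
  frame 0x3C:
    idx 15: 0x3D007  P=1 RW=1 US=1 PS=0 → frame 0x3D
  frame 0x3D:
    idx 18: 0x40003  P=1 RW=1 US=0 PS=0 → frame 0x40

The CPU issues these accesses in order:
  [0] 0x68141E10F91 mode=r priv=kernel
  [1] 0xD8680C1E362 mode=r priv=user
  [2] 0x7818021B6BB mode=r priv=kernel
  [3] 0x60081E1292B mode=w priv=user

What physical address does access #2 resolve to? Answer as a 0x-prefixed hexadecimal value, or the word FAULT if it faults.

Trace:
#0 VA=0x68141E10F91 (r,kernel):
  lvl0: tbl 0x19, slot 13 ⇒ 0x1C007 (P1/RW1/US1/PS0)
  lvl1: tbl 0x1C, slot 5 ⇒ 0x20007 (P1/RW1/US1/PS0)
  lvl2: tbl 0x20, slot 15 ⇒ 0x22007 (P1/RW1/US1/PS0)
  lvl3: tbl 0x22, slot 16 ⇒ 0x26007 (P1/RW1/US1/PS0)
  ⇒ phys 0x26F91  [4 reads]
#1 VA=0xD8680C1E362 (r,user):
  lvl0: tbl 0x19, slot 27 ⇒ 0x28007 (P1/RW1/US1/PS0)
  lvl1: tbl 0x28, slot 26 ⇒ 0x29007 (P1/RW1/US1/PS0)
  lvl2: tbl 0x29, slot 6 ⇒ 0x2C007 (P1/RW1/US1/PS0)
  lvl3: tbl 0x2C, slot 30 ⇒ 0x30003 (P1/RW1/US0/PS0)
  ✗ PROTECTION_VIOLATION  [4 reads]
#2 VA=0x7818021B6BB (r,kernel):
  lvl0: tbl 0x19, slot 15 ⇒ 0x32007 (P1/RW1/US1/PS0)
  lvl1: tbl 0x32, slot 6 ⇒ 0x33007 (P1/RW1/US1/PS0)
  lvl2: tbl 0x33, slot 1 ⇒ 0x35007 (P1/RW1/US1/PS0)
  lvl3: tbl 0x35, slot 27 ⇒ 0x38007 (P1/RW1/US1/PS0)
  ⇒ phys 0x386BB  [4 reads]
#3 VA=0x60081E1292B (w,user):
  lvl0: tbl 0x19, slot 12 ⇒ 0x39007 (P1/RW1/US1/PS0)
  lvl1: tbl 0x39, slot 2 ⇒ 0x3C007 (P1/RW1/US1/PS0)
  lvl2: tbl 0x3C, slot 15 ⇒ 0x3D007 (P1/RW1/US1/PS0)
  lvl3: tbl 0x3D, slot 18 ⇒ 0x40003 (P1/RW1/US0/PS0)
  ✗ PROTECTION_VIOLATION  [4 reads]

Access #2 PA: 0x386BB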